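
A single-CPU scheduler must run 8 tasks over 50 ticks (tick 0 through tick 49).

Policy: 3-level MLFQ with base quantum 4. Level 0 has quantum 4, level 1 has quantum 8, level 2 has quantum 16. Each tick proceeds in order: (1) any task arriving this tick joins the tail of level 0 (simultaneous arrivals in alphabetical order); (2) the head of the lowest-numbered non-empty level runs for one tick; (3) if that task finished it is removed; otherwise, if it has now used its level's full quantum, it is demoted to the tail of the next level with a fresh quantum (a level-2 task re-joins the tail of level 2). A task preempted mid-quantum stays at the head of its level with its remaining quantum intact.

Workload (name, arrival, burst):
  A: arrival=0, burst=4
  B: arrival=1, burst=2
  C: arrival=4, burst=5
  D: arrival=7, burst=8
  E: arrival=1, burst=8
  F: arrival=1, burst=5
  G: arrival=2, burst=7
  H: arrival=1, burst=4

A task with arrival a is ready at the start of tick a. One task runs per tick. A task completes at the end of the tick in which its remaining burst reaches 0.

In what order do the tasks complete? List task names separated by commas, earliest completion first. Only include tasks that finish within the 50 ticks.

t=0: L0/L1/L2 = A/-/- → run A
t=1: L0/L1/L2 = ABEFH/-/- → run A
t=2: L0/L1/L2 = ABEFHG/-/- → run A
t=3: L0/L1/L2 = ABEFHG/-/- → run A
t=4: L0/L1/L2 = BEFHGC/-/- → run B
t=5: L0/L1/L2 = BEFHGC/-/- → run B
t=6: L0/L1/L2 = EFHGC/-/- → run E
t=7: L0/L1/L2 = EFHGCD/-/- → run E
t=8: L0/L1/L2 = EFHGCD/-/- → run E
t=9: L0/L1/L2 = EFHGCD/-/- → run E
t=10: L0/L1/L2 = FHGCD/E/- → run F
t=11: L0/L1/L2 = FHGCD/E/- → run F
t=12: L0/L1/L2 = FHGCD/E/- → run F
t=13: L0/L1/L2 = FHGCD/E/- → run F
t=14: L0/L1/L2 = HGCD/EF/- → run H
t=15: L0/L1/L2 = HGCD/EF/- → run H
t=16: L0/L1/L2 = HGCD/EF/- → run H
t=17: L0/L1/L2 = HGCD/EF/- → run H
t=18: L0/L1/L2 = GCD/EF/- → run G
t=19: L0/L1/L2 = GCD/EF/- → run G
t=20: L0/L1/L2 = GCD/EF/- → run G
t=21: L0/L1/L2 = GCD/EF/- → run G
t=22: L0/L1/L2 = CD/EFG/- → run C
t=23: L0/L1/L2 = CD/EFG/- → run C
t=24: L0/L1/L2 = CD/EFG/- → run C
t=25: L0/L1/L2 = CD/EFG/- → run C
t=26: L0/L1/L2 = D/EFGC/- → run D
t=27: L0/L1/L2 = D/EFGC/- → run D
t=28: L0/L1/L2 = D/EFGC/- → run D
t=29: L0/L1/L2 = D/EFGC/- → run D
t=30: L0/L1/L2 = -/EFGCD/- → run E
t=31: L0/L1/L2 = -/EFGCD/- → run E
t=32: L0/L1/L2 = -/EFGCD/- → run E
t=33: L0/L1/L2 = -/EFGCD/- → run E
t=34: L0/L1/L2 = -/FGCD/- → run F
t=35: L0/L1/L2 = -/GCD/- → run G
t=36: L0/L1/L2 = -/GCD/- → run G
t=37: L0/L1/L2 = -/GCD/- → run G
t=38: L0/L1/L2 = -/CD/- → run C
t=39: L0/L1/L2 = -/D/- → run D
t=40: L0/L1/L2 = -/D/- → run D
t=41: L0/L1/L2 = -/D/- → run D
t=42: L0/L1/L2 = -/D/- → run D
t=43: (idle)
t=44: (idle)
t=45: (idle)
t=46: (idle)
t=47: (idle)
t=48: (idle)
t=49: (idle)

completion order = A, B, H, E, F, G, C, D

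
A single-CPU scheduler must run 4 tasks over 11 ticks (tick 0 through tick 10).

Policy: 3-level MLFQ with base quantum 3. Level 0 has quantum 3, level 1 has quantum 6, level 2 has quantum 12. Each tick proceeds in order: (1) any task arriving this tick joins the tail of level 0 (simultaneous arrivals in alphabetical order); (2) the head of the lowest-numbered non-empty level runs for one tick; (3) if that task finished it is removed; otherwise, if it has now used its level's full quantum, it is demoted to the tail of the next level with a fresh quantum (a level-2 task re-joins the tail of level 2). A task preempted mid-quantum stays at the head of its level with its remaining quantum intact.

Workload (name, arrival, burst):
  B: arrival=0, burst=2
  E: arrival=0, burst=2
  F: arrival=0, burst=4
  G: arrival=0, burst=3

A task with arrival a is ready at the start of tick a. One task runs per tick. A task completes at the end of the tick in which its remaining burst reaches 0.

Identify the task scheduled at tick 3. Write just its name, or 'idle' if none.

t=0: L0/L1/L2 = BEFG/-/- → run B
t=1: L0/L1/L2 = BEFG/-/- → run B
t=2: L0/L1/L2 = EFG/-/- → run E
t=3: L0/L1/L2 = EFG/-/- → run E
t=4: L0/L1/L2 = FG/-/- → run F
t=5: L0/L1/L2 = FG/-/- → run F
t=6: L0/L1/L2 = FG/-/- → run F
t=7: L0/L1/L2 = G/F/- → run G
t=8: L0/L1/L2 = G/F/- → run G
t=9: L0/L1/L2 = G/F/- → run G
t=10: L0/L1/L2 = -/F/- → run F

running at tick 3 = E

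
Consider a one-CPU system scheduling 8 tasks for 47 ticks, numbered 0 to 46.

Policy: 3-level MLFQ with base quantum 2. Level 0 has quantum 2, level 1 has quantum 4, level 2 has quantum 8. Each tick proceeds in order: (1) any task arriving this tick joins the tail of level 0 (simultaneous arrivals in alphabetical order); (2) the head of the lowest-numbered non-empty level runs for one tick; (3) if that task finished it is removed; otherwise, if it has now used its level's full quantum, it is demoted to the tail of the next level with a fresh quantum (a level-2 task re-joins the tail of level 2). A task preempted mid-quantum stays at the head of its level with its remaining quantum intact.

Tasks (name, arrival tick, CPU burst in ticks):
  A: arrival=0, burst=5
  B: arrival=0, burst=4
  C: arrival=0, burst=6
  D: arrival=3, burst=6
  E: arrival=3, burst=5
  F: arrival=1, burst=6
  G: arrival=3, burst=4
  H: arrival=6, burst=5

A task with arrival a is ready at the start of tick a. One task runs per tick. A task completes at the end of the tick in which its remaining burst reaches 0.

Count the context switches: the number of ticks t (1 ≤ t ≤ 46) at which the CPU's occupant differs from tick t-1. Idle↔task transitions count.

context switches = 16

t=0: L0/L1/L2 = ABC/-/- → run A
t=1: L0/L1/L2 = ABCF/-/- → run A
t=2: L0/L1/L2 = BCF/A/- → run B
t=3: L0/L1/L2 = BCFDEG/A/- → run B
t=4: L0/L1/L2 = CFDEG/AB/- → run C
t=5: L0/L1/L2 = CFDEG/AB/- → run C
t=6: L0/L1/L2 = FDEGH/ABC/- → run F
t=7: L0/L1/L2 = FDEGH/ABC/- → run F
t=8: L0/L1/L2 = DEGH/ABCF/- → run D
t=9: L0/L1/L2 = DEGH/ABCF/- → run D
t=10: L0/L1/L2 = EGH/ABCFD/- → run E
t=11: L0/L1/L2 = EGH/ABCFD/- → run E
t=12: L0/L1/L2 = GH/ABCFDE/- → run G
t=13: L0/L1/L2 = GH/ABCFDE/- → run G
t=14: L0/L1/L2 = H/ABCFDEG/- → run H
t=15: L0/L1/L2 = H/ABCFDEG/- → run H
t=16: L0/L1/L2 = -/ABCFDEGH/- → run A
t=17: L0/L1/L2 = -/ABCFDEGH/- → run A
t=18: L0/L1/L2 = -/ABCFDEGH/- → run A
t=19: L0/L1/L2 = -/BCFDEGH/- → run B
t=20: L0/L1/L2 = -/BCFDEGH/- → run B
t=21: L0/L1/L2 = -/CFDEGH/- → run C
t=22: L0/L1/L2 = -/CFDEGH/- → run C
t=23: L0/L1/L2 = -/CFDEGH/- → run C
t=24: L0/L1/L2 = -/CFDEGH/- → run C
t=25: L0/L1/L2 = -/FDEGH/- → run F
t=26: L0/L1/L2 = -/FDEGH/- → run F
t=27: L0/L1/L2 = -/FDEGH/- → run F
t=28: L0/L1/L2 = -/FDEGH/- → run F
t=29: L0/L1/L2 = -/DEGH/- → run D
t=30: L0/L1/L2 = -/DEGH/- → run D
t=31: L0/L1/L2 = -/DEGH/- → run D
t=32: L0/L1/L2 = -/DEGH/- → run D
t=33: L0/L1/L2 = -/EGH/- → run E
t=34: L0/L1/L2 = -/EGH/- → run E
t=35: L0/L1/L2 = -/EGH/- → run E
t=36: L0/L1/L2 = -/GH/- → run G
t=37: L0/L1/L2 = -/GH/- → run G
t=38: L0/L1/L2 = -/H/- → run H
t=39: L0/L1/L2 = -/H/- → run H
t=40: L0/L1/L2 = -/H/- → run H
t=41: (idle)
t=42: (idle)
t=43: (idle)
t=44: (idle)
t=45: (idle)
t=46: (idle)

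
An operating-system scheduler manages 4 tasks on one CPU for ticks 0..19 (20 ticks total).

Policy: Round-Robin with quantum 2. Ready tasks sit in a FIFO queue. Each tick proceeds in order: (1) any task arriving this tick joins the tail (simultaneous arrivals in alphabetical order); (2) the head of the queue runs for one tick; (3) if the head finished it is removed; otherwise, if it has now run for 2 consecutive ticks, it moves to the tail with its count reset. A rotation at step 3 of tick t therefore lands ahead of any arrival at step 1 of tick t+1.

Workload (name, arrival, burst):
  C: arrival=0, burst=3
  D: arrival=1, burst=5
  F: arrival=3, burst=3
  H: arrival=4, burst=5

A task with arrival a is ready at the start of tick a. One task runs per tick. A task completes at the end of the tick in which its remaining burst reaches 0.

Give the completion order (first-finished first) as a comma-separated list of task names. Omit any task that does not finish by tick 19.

t=0: queue=[C] q_used=0 → run C
t=1: queue=[C,D] q_used=1 → run C
t=2: queue=[D,C] q_used=0 → run D
t=3: queue=[D,C,F] q_used=1 → run D
t=4: queue=[C,F,D,H] q_used=0 → run C
t=5: queue=[F,D,H] q_used=0 → run F
t=6: queue=[F,D,H] q_used=1 → run F
t=7: queue=[D,H,F] q_used=0 → run D
t=8: queue=[D,H,F] q_used=1 → run D
t=9: queue=[H,F,D] q_used=0 → run H
t=10: queue=[H,F,D] q_used=1 → run H
t=11: queue=[F,D,H] q_used=0 → run F
t=12: queue=[D,H] q_used=0 → run D
t=13: queue=[H] q_used=0 → run H
t=14: queue=[H] q_used=1 → run H
t=15: queue=[H] q_used=0 → run H
t=16: (idle)
t=17: (idle)
t=18: (idle)
t=19: (idle)

completion order = C, F, D, H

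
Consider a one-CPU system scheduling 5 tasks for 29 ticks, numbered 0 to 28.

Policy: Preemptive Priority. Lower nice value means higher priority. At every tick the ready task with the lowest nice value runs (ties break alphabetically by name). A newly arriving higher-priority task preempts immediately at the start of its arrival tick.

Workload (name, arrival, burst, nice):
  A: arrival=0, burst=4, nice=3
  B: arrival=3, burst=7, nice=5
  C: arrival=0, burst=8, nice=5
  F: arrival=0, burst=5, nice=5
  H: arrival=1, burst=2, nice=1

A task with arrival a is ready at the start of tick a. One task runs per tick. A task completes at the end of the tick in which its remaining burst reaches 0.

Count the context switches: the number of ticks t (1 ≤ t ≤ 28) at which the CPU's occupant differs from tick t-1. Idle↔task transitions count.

context switches = 6

t=0: ready={A,C,F} → run A
t=1: ready={A,C,F,H} → run H
t=2: ready={A,C,F,H} → run H
t=3: ready={A,B,C,F} → run A
t=4: ready={A,B,C,F} → run A
t=5: ready={A,B,C,F} → run A
t=6: ready={B,C,F} → run B
t=7: ready={B,C,F} → run B
t=8: ready={B,C,F} → run B
t=9: ready={B,C,F} → run B
t=10: ready={B,C,F} → run B
t=11: ready={B,C,F} → run B
t=12: ready={B,C,F} → run B
t=13: ready={C,F} → run C
t=14: ready={C,F} → run C
t=15: ready={C,F} → run C
t=16: ready={C,F} → run C
t=17: ready={C,F} → run C
t=18: ready={C,F} → run C
t=19: ready={C,F} → run C
t=20: ready={C,F} → run C
t=21: ready={F} → run F
t=22: ready={F} → run F
t=23: ready={F} → run F
t=24: ready={F} → run F
t=25: ready={F} → run F
t=26: (idle)
t=27: (idle)
t=28: (idle)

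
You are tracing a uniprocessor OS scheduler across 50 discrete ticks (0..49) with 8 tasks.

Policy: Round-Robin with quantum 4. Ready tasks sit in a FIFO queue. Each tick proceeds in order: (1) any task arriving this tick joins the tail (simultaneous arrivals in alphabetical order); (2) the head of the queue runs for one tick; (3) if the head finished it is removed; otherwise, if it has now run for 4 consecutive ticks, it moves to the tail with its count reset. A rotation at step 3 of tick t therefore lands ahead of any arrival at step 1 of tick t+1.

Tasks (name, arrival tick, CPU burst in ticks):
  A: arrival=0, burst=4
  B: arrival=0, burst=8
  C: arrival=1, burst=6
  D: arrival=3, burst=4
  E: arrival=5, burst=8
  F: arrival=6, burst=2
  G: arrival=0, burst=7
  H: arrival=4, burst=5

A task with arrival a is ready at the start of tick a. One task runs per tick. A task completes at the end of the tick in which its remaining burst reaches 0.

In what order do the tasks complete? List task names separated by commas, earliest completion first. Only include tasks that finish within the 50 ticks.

completion order = A, D, F, B, G, C, H, E

t=0: queue=[A,B,G] q_used=0 → run A
t=1: queue=[A,B,G,C] q_used=1 → run A
t=2: queue=[A,B,G,C] q_used=2 → run A
t=3: queue=[A,B,G,C,D] q_used=3 → run A
t=4: queue=[B,G,C,D,H] q_used=0 → run B
t=5: queue=[B,G,C,D,H,E] q_used=1 → run B
t=6: queue=[B,G,C,D,H,E,F] q_used=2 → run B
t=7: queue=[B,G,C,D,H,E,F] q_used=3 → run B
t=8: queue=[G,C,D,H,E,F,B] q_used=0 → run G
t=9: queue=[G,C,D,H,E,F,B] q_used=1 → run G
t=10: queue=[G,C,D,H,E,F,B] q_used=2 → run G
t=11: queue=[G,C,D,H,E,F,B] q_used=3 → run G
t=12: queue=[C,D,H,E,F,B,G] q_used=0 → run C
t=13: queue=[C,D,H,E,F,B,G] q_used=1 → run C
t=14: queue=[C,D,H,E,F,B,G] q_used=2 → run C
t=15: queue=[C,D,H,E,F,B,G] q_used=3 → run C
t=16: queue=[D,H,E,F,B,G,C] q_used=0 → run D
t=17: queue=[D,H,E,F,B,G,C] q_used=1 → run D
t=18: queue=[D,H,E,F,B,G,C] q_used=2 → run D
t=19: queue=[D,H,E,F,B,G,C] q_used=3 → run D
t=20: queue=[H,E,F,B,G,C] q_used=0 → run H
t=21: queue=[H,E,F,B,G,C] q_used=1 → run H
t=22: queue=[H,E,F,B,G,C] q_used=2 → run H
t=23: queue=[H,E,F,B,G,C] q_used=3 → run H
t=24: queue=[E,F,B,G,C,H] q_used=0 → run E
t=25: queue=[E,F,B,G,C,H] q_used=1 → run E
t=26: queue=[E,F,B,G,C,H] q_used=2 → run E
t=27: queue=[E,F,B,G,C,H] q_used=3 → run E
t=28: queue=[F,B,G,C,H,E] q_used=0 → run F
t=29: queue=[F,B,G,C,H,E] q_used=1 → run F
t=30: queue=[B,G,C,H,E] q_used=0 → run B
t=31: queue=[B,G,C,H,E] q_used=1 → run B
t=32: queue=[B,G,C,H,E] q_used=2 → run B
t=33: queue=[B,G,C,H,E] q_used=3 → run B
t=34: queue=[G,C,H,E] q_used=0 → run G
t=35: queue=[G,C,H,E] q_used=1 → run G
t=36: queue=[G,C,H,E] q_used=2 → run G
t=37: queue=[C,H,E] q_used=0 → run C
t=38: queue=[C,H,E] q_used=1 → run C
t=39: queue=[H,E] q_used=0 → run H
t=40: queue=[E] q_used=0 → run E
t=41: queue=[E] q_used=1 → run E
t=42: queue=[E] q_used=2 → run E
t=43: queue=[E] q_used=3 → run E
t=44: (idle)
t=45: (idle)
t=46: (idle)
t=47: (idle)
t=48: (idle)
t=49: (idle)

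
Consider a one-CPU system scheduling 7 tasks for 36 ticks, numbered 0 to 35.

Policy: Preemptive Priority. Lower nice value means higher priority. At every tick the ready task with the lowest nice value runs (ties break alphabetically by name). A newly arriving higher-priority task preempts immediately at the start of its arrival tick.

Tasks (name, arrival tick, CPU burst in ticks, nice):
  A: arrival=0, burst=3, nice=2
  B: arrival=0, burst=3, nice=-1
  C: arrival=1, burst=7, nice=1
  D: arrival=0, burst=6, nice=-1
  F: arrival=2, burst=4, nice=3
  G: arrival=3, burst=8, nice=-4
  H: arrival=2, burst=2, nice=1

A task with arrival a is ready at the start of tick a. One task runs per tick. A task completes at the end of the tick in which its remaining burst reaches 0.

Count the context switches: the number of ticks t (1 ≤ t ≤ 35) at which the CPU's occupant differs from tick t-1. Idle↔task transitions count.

context switches = 7

t=0: ready={A,B,D} → run B
t=1: ready={A,B,C,D} → run B
t=2: ready={A,B,C,D,F,H} → run B
t=3: ready={A,C,D,F,G,H} → run G
t=4: ready={A,C,D,F,G,H} → run G
t=5: ready={A,C,D,F,G,H} → run G
t=6: ready={A,C,D,F,G,H} → run G
t=7: ready={A,C,D,F,G,H} → run G
t=8: ready={A,C,D,F,G,H} → run G
t=9: ready={A,C,D,F,G,H} → run G
t=10: ready={A,C,D,F,G,H} → run G
t=11: ready={A,C,D,F,H} → run D
t=12: ready={A,C,D,F,H} → run D
t=13: ready={A,C,D,F,H} → run D
t=14: ready={A,C,D,F,H} → run D
t=15: ready={A,C,D,F,H} → run D
t=16: ready={A,C,D,F,H} → run D
t=17: ready={A,C,F,H} → run C
t=18: ready={A,C,F,H} → run C
t=19: ready={A,C,F,H} → run C
t=20: ready={A,C,F,H} → run C
t=21: ready={A,C,F,H} → run C
t=22: ready={A,C,F,H} → run C
t=23: ready={A,C,F,H} → run C
t=24: ready={A,F,H} → run H
t=25: ready={A,F,H} → run H
t=26: ready={A,F} → run A
t=27: ready={A,F} → run A
t=28: ready={A,F} → run A
t=29: ready={F} → run F
t=30: ready={F} → run F
t=31: ready={F} → run F
t=32: ready={F} → run F
t=33: (idle)
t=34: (idle)
t=35: (idle)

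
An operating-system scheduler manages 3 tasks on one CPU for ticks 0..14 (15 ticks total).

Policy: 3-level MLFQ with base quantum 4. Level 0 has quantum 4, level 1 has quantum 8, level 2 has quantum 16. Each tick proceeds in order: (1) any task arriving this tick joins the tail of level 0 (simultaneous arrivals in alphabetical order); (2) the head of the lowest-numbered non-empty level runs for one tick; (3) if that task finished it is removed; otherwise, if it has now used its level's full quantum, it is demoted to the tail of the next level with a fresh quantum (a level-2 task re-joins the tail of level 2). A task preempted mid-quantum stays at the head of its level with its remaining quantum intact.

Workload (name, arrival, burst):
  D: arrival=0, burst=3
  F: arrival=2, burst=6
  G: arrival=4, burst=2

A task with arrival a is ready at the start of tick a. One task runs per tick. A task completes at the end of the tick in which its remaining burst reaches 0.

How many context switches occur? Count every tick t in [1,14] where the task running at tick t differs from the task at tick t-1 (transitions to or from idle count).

context switches = 4

t=0: L0/L1/L2 = D/-/- → run D
t=1: L0/L1/L2 = D/-/- → run D
t=2: L0/L1/L2 = DF/-/- → run D
t=3: L0/L1/L2 = F/-/- → run F
t=4: L0/L1/L2 = FG/-/- → run F
t=5: L0/L1/L2 = FG/-/- → run F
t=6: L0/L1/L2 = FG/-/- → run F
t=7: L0/L1/L2 = G/F/- → run G
t=8: L0/L1/L2 = G/F/- → run G
t=9: L0/L1/L2 = -/F/- → run F
t=10: L0/L1/L2 = -/F/- → run F
t=11: (idle)
t=12: (idle)
t=13: (idle)
t=14: (idle)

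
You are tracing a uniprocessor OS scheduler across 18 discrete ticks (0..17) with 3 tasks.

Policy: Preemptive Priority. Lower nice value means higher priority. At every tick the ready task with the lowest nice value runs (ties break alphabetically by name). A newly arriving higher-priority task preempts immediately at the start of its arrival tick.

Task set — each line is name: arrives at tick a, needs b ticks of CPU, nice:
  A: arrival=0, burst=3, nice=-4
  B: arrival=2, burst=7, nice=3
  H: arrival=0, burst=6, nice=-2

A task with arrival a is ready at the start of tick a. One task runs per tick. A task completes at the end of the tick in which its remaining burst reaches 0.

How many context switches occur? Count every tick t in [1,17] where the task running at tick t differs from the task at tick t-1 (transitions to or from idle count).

t=0: ready={A,H} → run A
t=1: ready={A,H} → run A
t=2: ready={A,B,H} → run A
t=3: ready={B,H} → run H
t=4: ready={B,H} → run H
t=5: ready={B,H} → run H
t=6: ready={B,H} → run H
t=7: ready={B,H} → run H
t=8: ready={B,H} → run H
t=9: ready={B} → run B
t=10: ready={B} → run B
t=11: ready={B} → run B
t=12: ready={B} → run B
t=13: ready={B} → run B
t=14: ready={B} → run B
t=15: ready={B} → run B
t=16: (idle)
t=17: (idle)

context switches = 3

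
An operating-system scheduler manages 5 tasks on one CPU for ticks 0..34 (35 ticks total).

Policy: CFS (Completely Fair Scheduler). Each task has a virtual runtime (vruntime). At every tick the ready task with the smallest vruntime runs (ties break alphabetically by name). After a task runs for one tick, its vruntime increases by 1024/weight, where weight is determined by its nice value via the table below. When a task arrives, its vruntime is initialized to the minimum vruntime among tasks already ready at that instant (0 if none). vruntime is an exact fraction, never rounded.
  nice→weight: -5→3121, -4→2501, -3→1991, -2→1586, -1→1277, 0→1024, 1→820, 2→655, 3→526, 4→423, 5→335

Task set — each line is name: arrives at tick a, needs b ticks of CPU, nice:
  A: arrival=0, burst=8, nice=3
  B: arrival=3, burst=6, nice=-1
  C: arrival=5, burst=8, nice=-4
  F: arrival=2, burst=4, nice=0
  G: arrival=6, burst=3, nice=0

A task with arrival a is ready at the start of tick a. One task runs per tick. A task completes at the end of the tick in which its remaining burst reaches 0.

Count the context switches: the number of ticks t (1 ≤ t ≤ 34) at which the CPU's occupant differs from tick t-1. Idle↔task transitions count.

t=0: vr[A=0] → run A
t=1: vr[A=512/263] → run A
t=2: vr[A=1024/263 F=1024/263] → run A
t=3: vr[A=1536/263 B=1024/263 F=1024/263] → run B
t=4: vr[A=1536/263 B=1576960/335851 F=1024/263] → run F
t=5: vr[A=1536/263 B=1576960/335851 C=1576960/335851 F=1287/263] → run B
t=6: vr[A=1536/263 B=1846272/335851 C=1576960/335851 F=1287/263 G=1576960/335851] → run C
t=7: vr[A=1536/263 B=1846272/335851 C=4287888384/839963351 F=1287/263 G=1576960/335851] → run G
t=8: vr[A=1536/263 B=1846272/335851 C=4287888384/839963351 F=1287/263 G=1912811/335851] → run F
t=9: vr[A=1536/263 B=1846272/335851 C=4287888384/839963351 F=1550/263 G=1912811/335851] → run C
t=10: vr[A=1536/263 B=1846272/335851 C=4631799808/839963351 F=1550/263 G=1912811/335851] → run B
t=11: vr[A=1536/263 B=2115584/335851 C=4631799808/839963351 F=1550/263 G=1912811/335851] → run C
t=12: vr[A=1536/263 B=2115584/335851 C=4975711232/839963351 F=1550/263 G=1912811/335851] → run G
t=13: vr[A=1536/263 B=2115584/335851 C=4975711232/839963351 F=1550/263 G=2248662/335851] → run A
t=14: vr[A=2048/263 B=2115584/335851 C=4975711232/839963351 F=1550/263 G=2248662/335851] → run F
t=15: vr[A=2048/263 B=2115584/335851 C=4975711232/839963351 F=1813/263 G=2248662/335851] → run C
t=16: vr[A=2048/263 B=2115584/335851 C=5319622656/839963351 F=1813/263 G=2248662/335851] → run B
t=17: vr[A=2048/263 B=2384896/335851 C=5319622656/839963351 F=1813/263 G=2248662/335851] → run C
t=18: vr[A=2048/263 B=2384896/335851 C=5663534080/839963351 F=1813/263 G=2248662/335851] → run G
t=19: vr[A=2048/263 B=2384896/335851 C=5663534080/839963351 F=1813/263] → run C
t=20: vr[A=2048/263 B=2384896/335851 C=6007445504/839963351 F=1813/263] → run F
t=21: vr[A=2048/263 B=2384896/335851 C=6007445504/839963351] → run B
t=22: vr[A=2048/263 B=2654208/335851 C=6007445504/839963351] → run C
t=23: vr[A=2048/263 B=2654208/335851 C=6351356928/839963351] → run C
t=24: vr[A=2048/263 B=2654208/335851] → run A
t=25: vr[A=2560/263 B=2654208/335851] → run B
t=26: vr[A=2560/263] → run A
t=27: vr[A=3072/263] → run A
t=28: vr[A=3584/263] → run A
t=29: (idle)
t=30: (idle)
t=31: (idle)
t=32: (idle)
t=33: (idle)
t=34: (idle)

context switches = 24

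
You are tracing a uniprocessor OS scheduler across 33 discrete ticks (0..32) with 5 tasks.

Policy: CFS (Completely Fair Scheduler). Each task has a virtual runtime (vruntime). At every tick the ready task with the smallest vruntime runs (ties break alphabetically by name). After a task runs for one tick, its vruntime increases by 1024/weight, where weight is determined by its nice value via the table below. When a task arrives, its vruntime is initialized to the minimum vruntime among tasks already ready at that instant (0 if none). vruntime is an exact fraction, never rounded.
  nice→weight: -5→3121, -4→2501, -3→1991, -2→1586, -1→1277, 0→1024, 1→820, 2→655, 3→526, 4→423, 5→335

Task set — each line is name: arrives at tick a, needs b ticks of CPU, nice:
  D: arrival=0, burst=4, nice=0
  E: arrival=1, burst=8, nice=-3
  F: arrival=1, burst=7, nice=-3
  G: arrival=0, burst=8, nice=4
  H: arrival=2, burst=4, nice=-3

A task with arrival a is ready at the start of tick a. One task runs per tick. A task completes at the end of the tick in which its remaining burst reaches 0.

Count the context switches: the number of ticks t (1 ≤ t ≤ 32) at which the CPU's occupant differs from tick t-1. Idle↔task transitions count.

t=0: vr[D=0 G=0] → run D
t=1: vr[D=1 E=0 F=0 G=0] → run E
t=2: vr[D=1 E=1024/1991 F=0 G=0 H=0] → run F
t=3: vr[D=1 E=1024/1991 F=1024/1991 G=0 H=0] → run G
t=4: vr[D=1 E=1024/1991 F=1024/1991 G=1024/423 H=0] → run H
t=5: vr[D=1 E=1024/1991 F=1024/1991 G=1024/423 H=1024/1991] → run E
t=6: vr[D=1 E=2048/1991 F=1024/1991 G=1024/423 H=1024/1991] → run F
t=7: vr[D=1 E=2048/1991 F=2048/1991 G=1024/423 H=1024/1991] → run H
t=8: vr[D=1 E=2048/1991 F=2048/1991 G=1024/423 H=2048/1991] → run D
t=9: vr[D=2 E=2048/1991 F=2048/1991 G=1024/423 H=2048/1991] → run E
t=10: vr[D=2 E=3072/1991 F=2048/1991 G=1024/423 H=2048/1991] → run F
t=11: vr[D=2 E=3072/1991 F=3072/1991 G=1024/423 H=2048/1991] → run H
t=12: vr[D=2 E=3072/1991 F=3072/1991 G=1024/423 H=3072/1991] → run E
t=13: vr[D=2 E=4096/1991 F=3072/1991 G=1024/423 H=3072/1991] → run F
t=14: vr[D=2 E=4096/1991 F=4096/1991 G=1024/423 H=3072/1991] → run H
t=15: vr[D=2 E=4096/1991 F=4096/1991 G=1024/423] → run D
t=16: vr[D=3 E=4096/1991 F=4096/1991 G=1024/423] → run E
t=17: vr[D=3 E=5120/1991 F=4096/1991 G=1024/423] → run F
t=18: vr[D=3 E=5120/1991 F=5120/1991 G=1024/423] → run G
t=19: vr[D=3 E=5120/1991 F=5120/1991 G=2048/423] → run E
t=20: vr[D=3 E=6144/1991 F=5120/1991 G=2048/423] → run F
t=21: vr[D=3 E=6144/1991 F=6144/1991 G=2048/423] → run D
t=22: vr[E=6144/1991 F=6144/1991 G=2048/423] → run E
t=23: vr[E=7168/1991 F=6144/1991 G=2048/423] → run F
t=24: vr[E=7168/1991 G=2048/423] → run E
t=25: vr[G=2048/423] → run G
t=26: vr[G=1024/141] → run G
t=27: vr[G=4096/423] → run G
t=28: vr[G=5120/423] → run G
t=29: vr[G=2048/141] → run G
t=30: vr[G=7168/423] → run G
t=31: (idle)
t=32: (idle)

context switches = 26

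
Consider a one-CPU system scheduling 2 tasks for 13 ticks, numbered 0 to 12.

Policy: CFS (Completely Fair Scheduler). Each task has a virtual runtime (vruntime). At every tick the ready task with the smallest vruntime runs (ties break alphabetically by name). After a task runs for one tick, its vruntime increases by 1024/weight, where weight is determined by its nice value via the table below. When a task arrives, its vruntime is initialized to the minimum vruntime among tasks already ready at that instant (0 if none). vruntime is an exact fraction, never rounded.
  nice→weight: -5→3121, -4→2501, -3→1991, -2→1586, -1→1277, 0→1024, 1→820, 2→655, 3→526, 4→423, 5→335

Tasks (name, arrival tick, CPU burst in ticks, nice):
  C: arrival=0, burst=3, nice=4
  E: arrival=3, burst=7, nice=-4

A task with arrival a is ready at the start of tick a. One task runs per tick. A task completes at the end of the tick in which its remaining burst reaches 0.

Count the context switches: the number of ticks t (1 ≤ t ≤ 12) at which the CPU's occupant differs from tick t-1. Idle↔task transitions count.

t=0: vr[C=0] → run C
t=1: vr[C=1024/423] → run C
t=2: vr[C=2048/423] → run C
t=3: vr[E=0] → run E
t=4: vr[E=1024/2501] → run E
t=5: vr[E=2048/2501] → run E
t=6: vr[E=3072/2501] → run E
t=7: vr[E=4096/2501] → run E
t=8: vr[E=5120/2501] → run E
t=9: vr[E=6144/2501] → run E
t=10: (idle)
t=11: (idle)
t=12: (idle)

context switches = 2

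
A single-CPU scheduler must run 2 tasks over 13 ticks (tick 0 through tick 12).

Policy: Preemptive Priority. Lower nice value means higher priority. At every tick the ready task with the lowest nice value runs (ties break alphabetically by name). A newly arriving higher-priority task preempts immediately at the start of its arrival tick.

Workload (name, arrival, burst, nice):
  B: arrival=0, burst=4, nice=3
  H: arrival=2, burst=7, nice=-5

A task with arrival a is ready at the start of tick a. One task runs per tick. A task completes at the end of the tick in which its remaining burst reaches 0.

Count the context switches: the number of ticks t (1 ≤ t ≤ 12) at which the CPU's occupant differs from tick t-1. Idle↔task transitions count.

context switches = 3

t=0: ready={B} → run B
t=1: ready={B} → run B
t=2: ready={B,H} → run H
t=3: ready={B,H} → run H
t=4: ready={B,H} → run H
t=5: ready={B,H} → run H
t=6: ready={B,H} → run H
t=7: ready={B,H} → run H
t=8: ready={B,H} → run H
t=9: ready={B} → run B
t=10: ready={B} → run B
t=11: (idle)
t=12: (idle)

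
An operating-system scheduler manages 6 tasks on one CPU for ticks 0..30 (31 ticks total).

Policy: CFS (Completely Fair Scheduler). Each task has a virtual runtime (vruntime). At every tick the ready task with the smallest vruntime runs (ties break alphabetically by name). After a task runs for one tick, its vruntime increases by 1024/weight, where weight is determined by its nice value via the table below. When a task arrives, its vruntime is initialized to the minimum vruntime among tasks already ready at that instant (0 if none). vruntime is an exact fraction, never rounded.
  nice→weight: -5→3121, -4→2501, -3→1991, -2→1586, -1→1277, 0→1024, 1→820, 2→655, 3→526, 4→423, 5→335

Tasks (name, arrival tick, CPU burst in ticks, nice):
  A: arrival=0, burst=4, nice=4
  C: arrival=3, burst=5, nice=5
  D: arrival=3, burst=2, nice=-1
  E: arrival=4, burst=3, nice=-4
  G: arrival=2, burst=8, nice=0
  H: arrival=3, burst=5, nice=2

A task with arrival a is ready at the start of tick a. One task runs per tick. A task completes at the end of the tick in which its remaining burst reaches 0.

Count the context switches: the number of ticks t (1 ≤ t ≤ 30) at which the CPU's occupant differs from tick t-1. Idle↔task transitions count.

t=0: vr[A=0] → run A
t=1: vr[A=1024/423] → run A
t=2: vr[A=2048/423 G=2048/423] → run A
t=3: vr[A=1024/141 C=2048/423 D=2048/423 G=2048/423 H=2048/423] → run C
t=4: vr[A=1024/141 C=1119232/141705 D=2048/423 E=2048/423 G=2048/423 H=2048/423] → run D
t=5: vr[A=1024/141 C=1119232/141705 D=3048448/540171 E=2048/423 G=2048/423 H=2048/423] → run E
t=6: vr[A=1024/141 C=1119232/141705 D=3048448/540171 E=5555200/1057923 G=2048/423 H=2048/423] → run G
t=7: vr[A=1024/141 C=1119232/141705 D=3048448/540171 E=5555200/1057923 G=2471/423 H=2048/423] → run H
t=8: vr[A=1024/141 C=1119232/141705 D=3048448/540171 E=5555200/1057923 G=2471/423 H=1774592/277065] → run E
t=9: vr[A=1024/141 C=1119232/141705 D=3048448/540171 E=5988352/1057923 G=2471/423 H=1774592/277065] → run D
t=10: vr[A=1024/141 C=1119232/141705 E=5988352/1057923 G=2471/423 H=1774592/277065] → run E
t=11: vr[A=1024/141 C=1119232/141705 G=2471/423 H=1774592/277065] → run G
t=12: vr[A=1024/141 C=1119232/141705 G=2894/423 H=1774592/277065] → run H
t=13: vr[A=1024/141 C=1119232/141705 G=2894/423 H=2207744/277065] → run G
t=14: vr[A=1024/141 C=1119232/141705 G=3317/423 H=2207744/277065] → run A
t=15: vr[C=1119232/141705 G=3317/423 H=2207744/277065] → run G
t=16: vr[C=1119232/141705 G=3740/423 H=2207744/277065] → run C
t=17: vr[C=1552384/141705 G=3740/423 H=2207744/277065] → run H
t=18: vr[C=1552384/141705 G=3740/423 H=2640896/277065] → run G
t=19: vr[C=1552384/141705 G=4163/423 H=2640896/277065] → run H
t=20: vr[C=1552384/141705 G=4163/423 H=3074048/277065] → run G
t=21: vr[C=1552384/141705 G=4586/423 H=3074048/277065] → run G
t=22: vr[C=1552384/141705 G=5009/423 H=3074048/277065] → run C
t=23: vr[C=1985536/141705 G=5009/423 H=3074048/277065] → run H
t=24: vr[C=1985536/141705 G=5009/423] → run G
t=25: vr[C=1985536/141705] → run C
t=26: vr[C=2418688/141705] → run C
t=27: (idle)
t=28: (idle)
t=29: (idle)
t=30: (idle)

context switches = 23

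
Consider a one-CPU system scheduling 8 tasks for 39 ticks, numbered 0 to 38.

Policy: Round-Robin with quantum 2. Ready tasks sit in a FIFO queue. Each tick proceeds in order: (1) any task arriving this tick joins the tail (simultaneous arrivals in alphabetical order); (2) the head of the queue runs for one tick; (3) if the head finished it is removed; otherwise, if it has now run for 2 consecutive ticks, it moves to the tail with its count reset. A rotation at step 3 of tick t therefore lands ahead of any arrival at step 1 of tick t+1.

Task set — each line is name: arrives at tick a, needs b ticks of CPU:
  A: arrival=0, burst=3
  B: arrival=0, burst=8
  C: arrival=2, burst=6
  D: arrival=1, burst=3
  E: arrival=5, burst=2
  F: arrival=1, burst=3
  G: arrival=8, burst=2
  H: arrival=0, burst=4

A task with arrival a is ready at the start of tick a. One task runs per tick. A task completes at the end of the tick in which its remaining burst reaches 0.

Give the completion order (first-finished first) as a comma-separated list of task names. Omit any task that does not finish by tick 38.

completion order = A, E, H, D, G, F, C, B

t=0: queue=[A,B,H] q_used=0 → run A
t=1: queue=[A,B,H,D,F] q_used=1 → run A
t=2: queue=[B,H,D,F,A,C] q_used=0 → run B
t=3: queue=[B,H,D,F,A,C] q_used=1 → run B
t=4: queue=[H,D,F,A,C,B] q_used=0 → run H
t=5: queue=[H,D,F,A,C,B,E] q_used=1 → run H
t=6: queue=[D,F,A,C,B,E,H] q_used=0 → run D
t=7: queue=[D,F,A,C,B,E,H] q_used=1 → run D
t=8: queue=[F,A,C,B,E,H,D,G] q_used=0 → run F
t=9: queue=[F,A,C,B,E,H,D,G] q_used=1 → run F
t=10: queue=[A,C,B,E,H,D,G,F] q_used=0 → run A
t=11: queue=[C,B,E,H,D,G,F] q_used=0 → run C
t=12: queue=[C,B,E,H,D,G,F] q_used=1 → run C
t=13: queue=[B,E,H,D,G,F,C] q_used=0 → run B
t=14: queue=[B,E,H,D,G,F,C] q_used=1 → run B
t=15: queue=[E,H,D,G,F,C,B] q_used=0 → run E
t=16: queue=[E,H,D,G,F,C,B] q_used=1 → run E
t=17: queue=[H,D,G,F,C,B] q_used=0 → run H
t=18: queue=[H,D,G,F,C,B] q_used=1 → run H
t=19: queue=[D,G,F,C,B] q_used=0 → run D
t=20: queue=[G,F,C,B] q_used=0 → run G
t=21: queue=[G,F,C,B] q_used=1 → run G
t=22: queue=[F,C,B] q_used=0 → run F
t=23: queue=[C,B] q_used=0 → run C
t=24: queue=[C,B] q_used=1 → run C
t=25: queue=[B,C] q_used=0 → run B
t=26: queue=[B,C] q_used=1 → run B
t=27: queue=[C,B] q_used=0 → run C
t=28: queue=[C,B] q_used=1 → run C
t=29: queue=[B] q_used=0 → run B
t=30: queue=[B] q_used=1 → run B
t=31: (idle)
t=32: (idle)
t=33: (idle)
t=34: (idle)
t=35: (idle)
t=36: (idle)
t=37: (idle)
t=38: (idle)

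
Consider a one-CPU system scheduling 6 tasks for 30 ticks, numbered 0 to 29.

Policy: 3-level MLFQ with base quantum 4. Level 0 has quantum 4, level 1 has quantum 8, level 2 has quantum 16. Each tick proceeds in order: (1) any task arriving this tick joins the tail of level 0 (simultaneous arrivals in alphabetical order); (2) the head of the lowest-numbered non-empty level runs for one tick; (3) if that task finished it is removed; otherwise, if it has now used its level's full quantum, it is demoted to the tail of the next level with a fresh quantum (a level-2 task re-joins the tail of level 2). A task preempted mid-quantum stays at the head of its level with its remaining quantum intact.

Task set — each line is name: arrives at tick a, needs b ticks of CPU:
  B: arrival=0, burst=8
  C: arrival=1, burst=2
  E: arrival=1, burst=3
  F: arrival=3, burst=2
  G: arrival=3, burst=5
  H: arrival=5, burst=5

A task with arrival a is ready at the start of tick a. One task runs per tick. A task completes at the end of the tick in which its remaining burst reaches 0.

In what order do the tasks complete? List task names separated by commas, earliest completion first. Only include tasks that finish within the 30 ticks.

completion order = C, E, F, B, G, H

t=0: L0/L1/L2 = B/-/- → run B
t=1: L0/L1/L2 = BCE/-/- → run B
t=2: L0/L1/L2 = BCE/-/- → run B
t=3: L0/L1/L2 = BCEFG/-/- → run B
t=4: L0/L1/L2 = CEFG/B/- → run C
t=5: L0/L1/L2 = CEFGH/B/- → run C
t=6: L0/L1/L2 = EFGH/B/- → run E
t=7: L0/L1/L2 = EFGH/B/- → run E
t=8: L0/L1/L2 = EFGH/B/- → run E
t=9: L0/L1/L2 = FGH/B/- → run F
t=10: L0/L1/L2 = FGH/B/- → run F
t=11: L0/L1/L2 = GH/B/- → run G
t=12: L0/L1/L2 = GH/B/- → run G
t=13: L0/L1/L2 = GH/B/- → run G
t=14: L0/L1/L2 = GH/B/- → run G
t=15: L0/L1/L2 = H/BG/- → run H
t=16: L0/L1/L2 = H/BG/- → run H
t=17: L0/L1/L2 = H/BG/- → run H
t=18: L0/L1/L2 = H/BG/- → run H
t=19: L0/L1/L2 = -/BGH/- → run B
t=20: L0/L1/L2 = -/BGH/- → run B
t=21: L0/L1/L2 = -/BGH/- → run B
t=22: L0/L1/L2 = -/BGH/- → run B
t=23: L0/L1/L2 = -/GH/- → run G
t=24: L0/L1/L2 = -/H/- → run H
t=25: (idle)
t=26: (idle)
t=27: (idle)
t=28: (idle)
t=29: (idle)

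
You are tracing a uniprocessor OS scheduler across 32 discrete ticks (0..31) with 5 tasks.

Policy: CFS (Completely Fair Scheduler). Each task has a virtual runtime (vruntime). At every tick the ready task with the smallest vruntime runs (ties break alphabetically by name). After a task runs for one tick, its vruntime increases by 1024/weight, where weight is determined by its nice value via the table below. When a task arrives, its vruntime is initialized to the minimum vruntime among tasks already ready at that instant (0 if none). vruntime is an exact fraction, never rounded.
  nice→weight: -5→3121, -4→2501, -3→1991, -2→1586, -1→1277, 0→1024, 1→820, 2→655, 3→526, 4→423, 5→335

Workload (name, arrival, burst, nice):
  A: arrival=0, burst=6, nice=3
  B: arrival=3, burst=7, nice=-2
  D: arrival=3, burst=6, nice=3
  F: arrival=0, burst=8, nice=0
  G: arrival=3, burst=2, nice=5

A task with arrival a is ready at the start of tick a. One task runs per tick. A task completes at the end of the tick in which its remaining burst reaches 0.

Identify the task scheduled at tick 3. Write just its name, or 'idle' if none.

running at tick 3 = A

t=0: vr[A=0 F=0] → run A
t=1: vr[A=512/263 F=0] → run F
t=2: vr[A=512/263 F=1] → run F
t=3: vr[A=512/263 B=512/263 D=512/263 F=2 G=512/263] → run A
t=4: vr[A=1024/263 B=512/263 D=512/263 F=2 G=512/263] → run B
t=5: vr[A=1024/263 B=540672/208559 D=512/263 F=2 G=512/263] → run D
t=6: vr[A=1024/263 B=540672/208559 D=1024/263 F=2 G=512/263] → run G
t=7: vr[A=1024/263 B=540672/208559 D=1024/263 F=2 G=440832/88105] → run F
t=8: vr[A=1024/263 B=540672/208559 D=1024/263 F=3 G=440832/88105] → run B
t=9: vr[A=1024/263 B=675328/208559 D=1024/263 F=3 G=440832/88105] → run F
t=10: vr[A=1024/263 B=675328/208559 D=1024/263 F=4 G=440832/88105] → run B
t=11: vr[A=1024/263 B=809984/208559 D=1024/263 F=4 G=440832/88105] → run B
t=12: vr[A=1024/263 B=944640/208559 D=1024/263 F=4 G=440832/88105] → run A
t=13: vr[A=1536/263 B=944640/208559 D=1024/263 F=4 G=440832/88105] → run D
t=14: vr[A=1536/263 B=944640/208559 D=1536/263 F=4 G=440832/88105] → run F
t=15: vr[A=1536/263 B=944640/208559 D=1536/263 F=5 G=440832/88105] → run B
t=16: vr[A=1536/263 B=1079296/208559 D=1536/263 F=5 G=440832/88105] → run F
t=17: vr[A=1536/263 B=1079296/208559 D=1536/263 F=6 G=440832/88105] → run G
t=18: vr[A=1536/263 B=1079296/208559 D=1536/263 F=6] → run B
t=19: vr[A=1536/263 B=1213952/208559 D=1536/263 F=6] → run B
t=20: vr[A=1536/263 D=1536/263 F=6] → run A
t=21: vr[A=2048/263 D=1536/263 F=6] → run D
t=22: vr[A=2048/263 D=2048/263 F=6] → run F
t=23: vr[A=2048/263 D=2048/263 F=7] → run F
t=24: vr[A=2048/263 D=2048/263] → run A
t=25: vr[A=2560/263 D=2048/263] → run D
t=26: vr[A=2560/263 D=2560/263] → run A
t=27: vr[D=2560/263] → run D
t=28: vr[D=3072/263] → run D
t=29: (idle)
t=30: (idle)
t=31: (idle)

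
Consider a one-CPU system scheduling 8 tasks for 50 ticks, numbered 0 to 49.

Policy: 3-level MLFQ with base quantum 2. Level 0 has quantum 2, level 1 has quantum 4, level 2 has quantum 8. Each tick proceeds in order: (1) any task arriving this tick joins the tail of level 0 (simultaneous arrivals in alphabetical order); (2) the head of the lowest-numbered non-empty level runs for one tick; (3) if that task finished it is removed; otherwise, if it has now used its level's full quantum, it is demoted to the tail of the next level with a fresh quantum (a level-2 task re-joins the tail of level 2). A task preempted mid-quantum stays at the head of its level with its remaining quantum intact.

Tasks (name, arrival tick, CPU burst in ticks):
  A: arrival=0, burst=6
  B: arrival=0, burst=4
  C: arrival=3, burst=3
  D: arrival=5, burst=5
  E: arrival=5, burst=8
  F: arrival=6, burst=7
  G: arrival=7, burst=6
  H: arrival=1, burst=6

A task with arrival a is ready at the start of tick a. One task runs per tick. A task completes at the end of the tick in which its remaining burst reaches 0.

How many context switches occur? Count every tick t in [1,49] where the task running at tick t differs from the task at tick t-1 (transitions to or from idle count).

context switches = 18

t=0: L0/L1/L2 = AB/-/- → run A
t=1: L0/L1/L2 = ABH/-/- → run A
t=2: L0/L1/L2 = BH/A/- → run B
t=3: L0/L1/L2 = BHC/A/- → run B
t=4: L0/L1/L2 = HC/AB/- → run H
t=5: L0/L1/L2 = HCDE/AB/- → run H
t=6: L0/L1/L2 = CDEF/ABH/- → run C
t=7: L0/L1/L2 = CDEFG/ABH/- → run C
t=8: L0/L1/L2 = DEFG/ABHC/- → run D
t=9: L0/L1/L2 = DEFG/ABHC/- → run D
t=10: L0/L1/L2 = EFG/ABHCD/- → run E
t=11: L0/L1/L2 = EFG/ABHCD/- → run E
t=12: L0/L1/L2 = FG/ABHCDE/- → run F
t=13: L0/L1/L2 = FG/ABHCDE/- → run F
t=14: L0/L1/L2 = G/ABHCDEF/- → run G
t=15: L0/L1/L2 = G/ABHCDEF/- → run G
t=16: L0/L1/L2 = -/ABHCDEFG/- → run A
t=17: L0/L1/L2 = -/ABHCDEFG/- → run A
t=18: L0/L1/L2 = -/ABHCDEFG/- → run A
t=19: L0/L1/L2 = -/ABHCDEFG/- → run A
t=20: L0/L1/L2 = -/BHCDEFG/- → run B
t=21: L0/L1/L2 = -/BHCDEFG/- → run B
t=22: L0/L1/L2 = -/HCDEFG/- → run H
t=23: L0/L1/L2 = -/HCDEFG/- → run H
t=24: L0/L1/L2 = -/HCDEFG/- → run H
t=25: L0/L1/L2 = -/HCDEFG/- → run H
t=26: L0/L1/L2 = -/CDEFG/- → run C
t=27: L0/L1/L2 = -/DEFG/- → run D
t=28: L0/L1/L2 = -/DEFG/- → run D
t=29: L0/L1/L2 = -/DEFG/- → run D
t=30: L0/L1/L2 = -/EFG/- → run E
t=31: L0/L1/L2 = -/EFG/- → run E
t=32: L0/L1/L2 = -/EFG/- → run E
t=33: L0/L1/L2 = -/EFG/- → run E
t=34: L0/L1/L2 = -/FG/E → run F
t=35: L0/L1/L2 = -/FG/E → run F
t=36: L0/L1/L2 = -/FG/E → run F
t=37: L0/L1/L2 = -/FG/E → run F
t=38: L0/L1/L2 = -/G/EF → run G
t=39: L0/L1/L2 = -/G/EF → run G
t=40: L0/L1/L2 = -/G/EF → run G
t=41: L0/L1/L2 = -/G/EF → run G
t=42: L0/L1/L2 = -/-/EF → run E
t=43: L0/L1/L2 = -/-/EF → run E
t=44: L0/L1/L2 = -/-/F → run F
t=45: (idle)
t=46: (idle)
t=47: (idle)
t=48: (idle)
t=49: (idle)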